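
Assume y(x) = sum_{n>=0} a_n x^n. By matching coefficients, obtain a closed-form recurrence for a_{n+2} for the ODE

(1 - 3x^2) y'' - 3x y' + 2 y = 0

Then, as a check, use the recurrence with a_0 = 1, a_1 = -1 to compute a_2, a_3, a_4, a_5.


Substitute y = sum_n a_n x^n.
(1 - 3 x^2) y'' contributes (n+2)(n+1) a_{n+2} - 3 n(n-1) a_n at x^n.
-3 x y'(x) contributes -3 n a_n at x^n.
2 y(x) contributes 2 a_n at x^n.
Matching x^n: (n+2)(n+1) a_{n+2} + (-3 n(n-1) - 3 n + 2) a_n = 0.
Thus a_{n+2} = (3 n(n-1) + 3 n - 2) / ((n+1)(n+2)) * a_n.

Check with a_0 = 1, a_1 = -1 (apply the recurrence for n = 0, 1, 2, 3): a_0 = 1, a_1 = -1, a_2 = -1, a_3 = -1/6, a_4 = -5/6, a_5 = -5/24.

a_(n+2) = (3 n(n-1) + 3 n - 2) / ((n+1)(n+2)) * a_n; check: a_0 = 1, a_1 = -1, a_2 = -1, a_3 = -1/6, a_4 = -5/6, a_5 = -5/24


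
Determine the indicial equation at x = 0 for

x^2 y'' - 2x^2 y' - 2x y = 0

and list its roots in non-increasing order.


Divide by x^2 to reach normal form y'' + P_1(x) y' + P_2(x) y = 0 with P_1(x) = -2 and P_2(x) = -2/x.
x = 0 is a singular point because the y-coefficient -2/x has a pole at x = 0.
It is a regular singular point because x P_1(x) = p(x) = -2x and x^2 P_2(x) = q(x) = -2x are polynomials, hence analytic at x = 0.
p(0) = 0,  q(0) = 0.
Indicial equation: r(r-1) + p(0) r + q(0) = 0, i.e. r^2 + (p(0) - 1) r + q(0) = 0, i.e. r^2 - 1 r = 0.
Discriminant: (-1)^2 - 4(0) = 1, so r = (1 ± 1)/2.
Solving: r_1 = 1, r_2 = 0.

indicial: r^2 - 1 r = 0; roots r_1 = 1, r_2 = 0


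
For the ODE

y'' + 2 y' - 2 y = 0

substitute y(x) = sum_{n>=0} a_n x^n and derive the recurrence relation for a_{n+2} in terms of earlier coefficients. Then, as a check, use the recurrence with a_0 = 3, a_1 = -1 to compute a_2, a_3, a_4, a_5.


Substitute y = sum_n a_n x^n.
y''(x) has coefficient (n+2)(n+1) a_{n+2} at x^n;
2 y'(x) has coefficient 2 (n+1) a_{n+1} at x^n;
-2 y(x) has coefficient -2 a_n at x^n.
Matching x^n: (n+2)(n+1) a_{n+2} + 2 (n+1) a_{n+1} - 2 a_n = 0.
Thus a_{n+2} = [-2 (n+1) a_{n+1} + 2 a_n] / ((n+1)(n+2)).

Check with a_0 = 3, a_1 = -1 (apply the recurrence for n = 0, 1, 2, 3): a_0 = 3, a_1 = -1, a_2 = 4, a_3 = -3, a_4 = 13/6, a_5 = -7/6.

a_(n+2) = [-2 (n+1) a_(n+1) + 2 a_n] / ((n+1)(n+2)); check: a_0 = 3, a_1 = -1, a_2 = 4, a_3 = -3, a_4 = 13/6, a_5 = -7/6


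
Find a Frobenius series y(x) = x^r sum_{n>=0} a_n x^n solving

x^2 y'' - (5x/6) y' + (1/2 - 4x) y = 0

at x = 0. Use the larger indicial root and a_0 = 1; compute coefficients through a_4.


Write in Frobenius form y'' + (p(x)/x) y' + (q(x)/x^2) y = 0:
  p(x) = -5/6,  q(x) = 1/2 - 4x.
Indicial equation: r(r-1) + (-5/6) r + (1/2) = 0 -> roots r_1 = 3/2, r_2 = 1/3.
Take r = r_1 = 3/2. Let y(x) = x^r sum_{n>=0} a_n x^n with a_0 = 1.
Substitute y = x^r sum a_n x^n and match x^{r+n}. The recurrence is
  D(n) a_n - 4 a_{n-1} = 0,  where D(n) = (r+n)(r+n-1) + (-5/6)(r+n) + (1/2).
  a_n = 4 / D(n) * a_{n-1}.
Since the indicial polynomial factors as (r - r_1)(r - r_2), D(n) = (r_1 + n - r_1)(r_1 + n - r_2) = n(n + 7/6).
Evaluating step by step (a_0 = 1):
  n = 1: D(1) = 1(1 + 7/6) = 13/6; numerator = 4(1) = 4; a_1 = (4)/(13/6) = 24/13
  n = 2: D(2) = 2(2 + 7/6) = 19/3; numerator = 4(24/13) = 96/13; a_2 = (96/13)/(19/3) = 288/247
  n = 3: D(3) = 3(3 + 7/6) = 25/2; numerator = 4(288/247) = 1152/247; a_3 = (1152/247)/(25/2) = 2304/6175
  n = 4: D(4) = 4(4 + 7/6) = 62/3; numerator = 4(2304/6175) = 9216/6175; a_4 = (9216/6175)/(62/3) = 13824/191425

r = 3/2; a_0 = 1; a_1 = 24/13; a_2 = 288/247; a_3 = 2304/6175; a_4 = 13824/191425


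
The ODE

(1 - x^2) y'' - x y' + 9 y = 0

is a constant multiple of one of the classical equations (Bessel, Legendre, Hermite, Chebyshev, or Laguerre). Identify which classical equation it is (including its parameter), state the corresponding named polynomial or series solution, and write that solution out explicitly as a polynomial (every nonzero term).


The equation is already in a standard form:  (1 - x^2) y'' - x y' + 9 y = 0.
This matches the Chebyshev equation (1 - x^2) y'' - x y' + n^2 y = 0 (note the -x y' term, not -2x y') with n^2 = 9, so n = 3; the polynomial solution is T_3(x).
With y = sum_k a_k x^k, matching x^k gives (k+2)(k+1) a_{k+2} = (k^2 - n^2) a_k = (k - 3)(k + 3) a_k. The right side vanishes at k = 3, so the series with the parity of 3 terminates at degree 3.
Standard normalization: leading coefficient of T_n is 2^(n-1), so a_3 = 2^2 = 4. Work downward with a_k = (k+1)(k+2) a_{k+2} / ((k - 3)(k + 3)):
  a_1 = (2)(3)(4) / ((1 - 3)(1 + 3)) = 24/(-8) = -3
Hence T_3(x) = 4 x^3 - 3 x.

T_3(x); series = 4 x^3 - 3 x


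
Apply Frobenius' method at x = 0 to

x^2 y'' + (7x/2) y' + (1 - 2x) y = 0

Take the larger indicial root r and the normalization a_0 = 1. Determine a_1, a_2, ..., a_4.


Write in Frobenius form y'' + (p(x)/x) y' + (q(x)/x^2) y = 0:
  p(x) = 7/2,  q(x) = 1 - 2x.
Indicial equation: r(r-1) + (7/2) r + (1) = 0 -> roots r_1 = -1/2, r_2 = -2.
Take r = r_1 = -1/2. Let y(x) = x^r sum_{n>=0} a_n x^n with a_0 = 1.
Substitute y = x^r sum a_n x^n and match x^{r+n}. The recurrence is
  D(n) a_n - 2 a_{n-1} = 0,  where D(n) = (r+n)(r+n-1) + (7/2)(r+n) + (1).
  a_n = 2 / D(n) * a_{n-1}.
Since the indicial polynomial factors as (r - r_1)(r - r_2), D(n) = (r_1 + n - r_1)(r_1 + n - r_2) = n(n + 3/2).
Evaluating step by step (a_0 = 1):
  n = 1: D(1) = 1(1 + 3/2) = 5/2; numerator = 2(1) = 2; a_1 = (2)/(5/2) = 4/5
  n = 2: D(2) = 2(2 + 3/2) = 7; numerator = 2(4/5) = 8/5; a_2 = (8/5)/(7) = 8/35
  n = 3: D(3) = 3(3 + 3/2) = 27/2; numerator = 2(8/35) = 16/35; a_3 = (16/35)/(27/2) = 32/945
  n = 4: D(4) = 4(4 + 3/2) = 22; numerator = 2(32/945) = 64/945; a_4 = (64/945)/(22) = 32/10395

r = -1/2; a_0 = 1; a_1 = 4/5; a_2 = 8/35; a_3 = 32/945; a_4 = 32/10395


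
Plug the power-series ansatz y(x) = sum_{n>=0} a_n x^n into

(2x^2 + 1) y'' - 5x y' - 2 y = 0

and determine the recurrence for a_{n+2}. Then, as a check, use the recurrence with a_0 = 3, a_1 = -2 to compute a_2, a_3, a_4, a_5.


Substitute y = sum_n a_n x^n.
(1 + 2 x^2) y'' contributes (n+2)(n+1) a_{n+2} + 2 n(n-1) a_n at x^n.
-5 x y'(x) contributes -5 n a_n at x^n.
-2 y(x) contributes -2 a_n at x^n.
Matching x^n: (n+2)(n+1) a_{n+2} + (2 n(n-1) - 5 n - 2) a_n = 0.
Thus a_{n+2} = (-2 n(n-1) + 5 n + 2) / ((n+1)(n+2)) * a_n.

Check with a_0 = 3, a_1 = -2 (apply the recurrence for n = 0, 1, 2, 3): a_0 = 3, a_1 = -2, a_2 = 3, a_3 = -7/3, a_4 = 2, a_5 = -7/12.

a_(n+2) = (-2 n(n-1) + 5 n + 2) / ((n+1)(n+2)) * a_n; check: a_0 = 3, a_1 = -2, a_2 = 3, a_3 = -7/3, a_4 = 2, a_5 = -7/12


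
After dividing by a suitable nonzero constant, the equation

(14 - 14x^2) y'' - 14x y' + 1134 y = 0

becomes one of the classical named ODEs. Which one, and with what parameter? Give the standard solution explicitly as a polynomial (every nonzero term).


All three coefficients share the factor 14; dividing through by 14 gives  (1 - x^2) y'' - x y' + 81 y = 0.
This matches the Chebyshev equation (1 - x^2) y'' - x y' + n^2 y = 0 (note the -x y' term, not -2x y') with n^2 = 81, so n = 9; the polynomial solution is T_9(x).
With y = sum_k a_k x^k, matching x^k gives (k+2)(k+1) a_{k+2} = (k^2 - n^2) a_k = (k - 9)(k + 9) a_k. The right side vanishes at k = 9, so the series with the parity of 9 terminates at degree 9.
Standard normalization: leading coefficient of T_n is 2^(n-1), so a_9 = 2^8 = 256. Work downward with a_k = (k+1)(k+2) a_{k+2} / ((k - 9)(k + 9)):
  a_7 = (8)(9)(256) / ((7 - 9)(7 + 9)) = 18432/(-32) = -576
  a_5 = (6)(7)(-576) / ((5 - 9)(5 + 9)) = -24192/(-56) = 432
  a_3 = (4)(5)(432) / ((3 - 9)(3 + 9)) = 8640/(-72) = -120
  a_1 = (2)(3)(-120) / ((1 - 9)(1 + 9)) = -720/(-80) = 9
Hence T_9(x) = 256 x^9 - 576 x^7 + 432 x^5 - 120 x^3 + 9 x.

T_9(x); series = 256 x^9 - 576 x^7 + 432 x^5 - 120 x^3 + 9 x


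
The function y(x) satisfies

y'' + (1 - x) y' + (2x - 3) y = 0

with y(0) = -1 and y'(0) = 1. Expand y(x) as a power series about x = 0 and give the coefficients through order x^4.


Ansatz: y(x) = sum_{n>=0} a_n x^n, so y'(x) = sum_{n>=1} n a_n x^(n-1) and y''(x) = sum_{n>=2} n(n-1) a_n x^(n-2).
Substitute into P(x) y'' + Q(x) y' + R(x) y = 0 with P(x) = 1, Q(x) = 1 - x, R(x) = 2x - 3, and match powers of x.
Initial conditions: a_0 = -1, a_1 = 1.
Setting the coefficient of each power of x to zero and solving order by order (substituting the coefficients already found):
  x^0: 2 a_2 + a_1 - 3 a_0 = 0  ->  2 a_2 = -a_1 + 3 a_0 = -4  ->  a_2 = -2
  x^1: 6 a_3 + 2 a_2 - 4 a_1 + 2 a_0 = 0  ->  6 a_3 = -2 a_2 + 4 a_1 - 2 a_0 = 10  ->  a_3 = 5/3
  x^2: 12 a_4 + 3 a_3 - 5 a_2 + 2 a_1 = 0  ->  12 a_4 = -3 a_3 + 5 a_2 - 2 a_1 = -17  ->  a_4 = -17/12
Truncated series: y(x) = -1 + x - 2 x^2 + (5/3) x^3 - (17/12) x^4 + O(x^5).

a_0 = -1; a_1 = 1; a_2 = -2; a_3 = 5/3; a_4 = -17/12


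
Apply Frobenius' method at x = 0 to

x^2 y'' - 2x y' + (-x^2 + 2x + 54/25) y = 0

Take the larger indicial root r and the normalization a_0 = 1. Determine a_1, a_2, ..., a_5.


Write in Frobenius form y'' + (p(x)/x) y' + (q(x)/x^2) y = 0:
  p(x) = -2,  q(x) = -x^2 + 2x + 54/25.
Indicial equation: r(r-1) + (-2) r + (54/25) = 0 -> roots r_1 = 9/5, r_2 = 6/5.
Take r = r_1 = 9/5. Let y(x) = x^r sum_{n>=0} a_n x^n with a_0 = 1.
Substitute y = x^r sum a_n x^n and match x^{r+n}. The recurrence is
  D(n) a_n + 2 a_{n-1} - 1 a_{n-2} = 0,  where D(n) = (r+n)(r+n-1) + (-2)(r+n) + (54/25).
  a_n = [-2 a_{n-1} + 1 a_{n-2}] / D(n).
Since the indicial polynomial factors as (r - r_1)(r - r_2), D(n) = (r_1 + n - r_1)(r_1 + n - r_2) = n(n + 3/5).
Evaluating step by step (a_0 = 1):
  n = 1: D(1) = 1(1 + 3/5) = 8/5; numerator = -2(1) = -2; a_1 = (-2)/(8/5) = -5/4
  n = 2: D(2) = 2(2 + 3/5) = 26/5; numerator = -2(-5/4) + 1(1) = 7/2; a_2 = (7/2)/(26/5) = 35/52
  n = 3: D(3) = 3(3 + 3/5) = 54/5; numerator = -2(35/52) + 1(-5/4) = -135/52; a_3 = (-135/52)/(54/5) = -25/104
  n = 4: D(4) = 4(4 + 3/5) = 92/5; numerator = -2(-25/104) + 1(35/52) = 15/13; a_4 = (15/13)/(92/5) = 75/1196
  n = 5: D(5) = 5(5 + 3/5) = 28; numerator = -2(75/1196) + 1(-25/104) = -875/2392; a_5 = (-875/2392)/(28) = -125/9568

r = 9/5; a_0 = 1; a_1 = -5/4; a_2 = 35/52; a_3 = -25/104; a_4 = 75/1196; a_5 = -125/9568


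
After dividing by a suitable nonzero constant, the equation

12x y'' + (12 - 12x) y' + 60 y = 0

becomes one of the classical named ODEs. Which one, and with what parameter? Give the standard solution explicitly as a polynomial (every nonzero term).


All three coefficients share the factor 12; dividing through by 12 gives  x y'' + (1 - x) y' + 5 y = 0.
This matches the Laguerre equation x y'' + (1 - x) y' + n y = 0 with n = 5; the polynomial solution is L_5(x).
With y = sum_k a_k x^k, matching x^k gives (k+1)k a_{k+1} + (k+1) a_{k+1} - k a_k + n a_k = 0, i.e. (k+1)^2 a_{k+1} = (k - n) a_k = (k - 5) a_k. The right side vanishes at k = 5, so the series terminates at degree 5.
Standard normalization L_n(0) = 1 gives a_0 = 1. Work upward with a_{k+1} = (k - 5) a_k / (k+1)^2:
  a_1 = (0 - 5)(1) / 1^2 = -5/1 = -5
  a_2 = (1 - 5)(-5) / 2^2 = 20/4 = 5
  a_3 = (2 - 5)(5) / 3^2 = -15/9 = -5/3
  a_4 = (3 - 5)(-5/3) / 4^2 = (10/3)/16 = 5/24
  a_5 = (4 - 5)(5/24) / 5^2 = (-5/24)/25 = -1/120
Hence L_5(x) = -x^5/120 + 5 x^4/24 - 5 x^3/3 + 5 x^2 - 5 x + 1.

L_5(x); series = -x^5/120 + 5 x^4/24 - 5 x^3/3 + 5 x^2 - 5 x + 1


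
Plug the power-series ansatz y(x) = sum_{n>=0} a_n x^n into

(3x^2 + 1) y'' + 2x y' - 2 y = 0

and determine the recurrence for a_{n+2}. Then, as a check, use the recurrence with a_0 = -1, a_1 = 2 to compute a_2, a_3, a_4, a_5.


Substitute y = sum_n a_n x^n.
(1 + 3 x^2) y'' contributes (n+2)(n+1) a_{n+2} + 3 n(n-1) a_n at x^n.
2 x y'(x) contributes 2 n a_n at x^n.
-2 y(x) contributes -2 a_n at x^n.
Matching x^n: (n+2)(n+1) a_{n+2} + (3 n(n-1) + 2 n - 2) a_n = 0.
Thus a_{n+2} = (-3 n(n-1) - 2 n + 2) / ((n+1)(n+2)) * a_n.

Check with a_0 = -1, a_1 = 2 (apply the recurrence for n = 0, 1, 2, 3): a_0 = -1, a_1 = 2, a_2 = -1, a_3 = 0, a_4 = 2/3, a_5 = 0.

a_(n+2) = (-3 n(n-1) - 2 n + 2) / ((n+1)(n+2)) * a_n; check: a_0 = -1, a_1 = 2, a_2 = -1, a_3 = 0, a_4 = 2/3, a_5 = 0


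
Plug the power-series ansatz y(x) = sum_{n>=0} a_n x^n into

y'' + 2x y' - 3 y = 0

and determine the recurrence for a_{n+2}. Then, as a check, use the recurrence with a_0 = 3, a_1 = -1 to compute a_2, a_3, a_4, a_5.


Substitute y = sum_n a_n x^n.
y''(x) has coefficient (n+2)(n+1) a_{n+2} at x^n;
2 x y'(x) has coefficient 2 n a_n at x^n (shift);
-3 y(x) has coefficient -3 a_n at x^n.
Matching x^n: (n+2)(n+1) a_{n+2} + (2n - 3) a_n = 0.
Thus a_{n+2} = (-2n + 3) / ((n+1)(n+2)) * a_n.

Check with a_0 = 3, a_1 = -1 (apply the recurrence for n = 0, 1, 2, 3): a_0 = 3, a_1 = -1, a_2 = 9/2, a_3 = -1/6, a_4 = -3/8, a_5 = 1/40.

a_(n+2) = (-2n + 3) / ((n+1)(n+2)) * a_n; check: a_0 = 3, a_1 = -1, a_2 = 9/2, a_3 = -1/6, a_4 = -3/8, a_5 = 1/40


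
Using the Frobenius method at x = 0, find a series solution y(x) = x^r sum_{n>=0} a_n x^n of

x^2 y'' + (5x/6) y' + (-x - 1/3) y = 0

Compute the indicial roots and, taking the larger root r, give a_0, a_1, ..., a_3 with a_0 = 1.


Write in Frobenius form y'' + (p(x)/x) y' + (q(x)/x^2) y = 0:
  p(x) = 5/6,  q(x) = -x - 1/3.
Indicial equation: r(r-1) + (5/6) r + (-1/3) = 0 -> roots r_1 = 2/3, r_2 = -1/2.
Take r = r_1 = 2/3. Let y(x) = x^r sum_{n>=0} a_n x^n with a_0 = 1.
Substitute y = x^r sum a_n x^n and match x^{r+n}. The recurrence is
  D(n) a_n - 1 a_{n-1} = 0,  where D(n) = (r+n)(r+n-1) + (5/6)(r+n) + (-1/3).
  a_n = 1 / D(n) * a_{n-1}.
Since the indicial polynomial factors as (r - r_1)(r - r_2), D(n) = (r_1 + n - r_1)(r_1 + n - r_2) = n(n + 7/6).
Evaluating step by step (a_0 = 1):
  n = 1: D(1) = 1(1 + 7/6) = 13/6; numerator = 1(1) = 1; a_1 = (1)/(13/6) = 6/13
  n = 2: D(2) = 2(2 + 7/6) = 19/3; numerator = 1(6/13) = 6/13; a_2 = (6/13)/(19/3) = 18/247
  n = 3: D(3) = 3(3 + 7/6) = 25/2; numerator = 1(18/247) = 18/247; a_3 = (18/247)/(25/2) = 36/6175

r = 2/3; a_0 = 1; a_1 = 6/13; a_2 = 18/247; a_3 = 36/6175


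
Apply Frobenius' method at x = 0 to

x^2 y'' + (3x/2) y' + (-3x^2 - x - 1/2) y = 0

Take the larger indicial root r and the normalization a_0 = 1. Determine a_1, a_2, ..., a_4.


Write in Frobenius form y'' + (p(x)/x) y' + (q(x)/x^2) y = 0:
  p(x) = 3/2,  q(x) = -3x^2 - x - 1/2.
Indicial equation: r(r-1) + (3/2) r + (-1/2) = 0 -> roots r_1 = 1/2, r_2 = -1.
Take r = r_1 = 1/2. Let y(x) = x^r sum_{n>=0} a_n x^n with a_0 = 1.
Substitute y = x^r sum a_n x^n and match x^{r+n}. The recurrence is
  D(n) a_n - 1 a_{n-1} - 3 a_{n-2} = 0,  where D(n) = (r+n)(r+n-1) + (3/2)(r+n) + (-1/2).
  a_n = [1 a_{n-1} + 3 a_{n-2}] / D(n).
Since the indicial polynomial factors as (r - r_1)(r - r_2), D(n) = (r_1 + n - r_1)(r_1 + n - r_2) = n(n + 3/2).
Evaluating step by step (a_0 = 1):
  n = 1: D(1) = 1(1 + 3/2) = 5/2; numerator = 1(1) = 1; a_1 = (1)/(5/2) = 2/5
  n = 2: D(2) = 2(2 + 3/2) = 7; numerator = 1(2/5) + 3(1) = 17/5; a_2 = (17/5)/(7) = 17/35
  n = 3: D(3) = 3(3 + 3/2) = 27/2; numerator = 1(17/35) + 3(2/5) = 59/35; a_3 = (59/35)/(27/2) = 118/945
  n = 4: D(4) = 4(4 + 3/2) = 22; numerator = 1(118/945) + 3(17/35) = 299/189; a_4 = (299/189)/(22) = 299/4158

r = 1/2; a_0 = 1; a_1 = 2/5; a_2 = 17/35; a_3 = 118/945; a_4 = 299/4158


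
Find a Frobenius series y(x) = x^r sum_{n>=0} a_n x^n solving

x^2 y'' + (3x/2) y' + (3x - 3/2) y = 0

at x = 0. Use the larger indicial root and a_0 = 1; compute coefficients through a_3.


Write in Frobenius form y'' + (p(x)/x) y' + (q(x)/x^2) y = 0:
  p(x) = 3/2,  q(x) = 3x - 3/2.
Indicial equation: r(r-1) + (3/2) r + (-3/2) = 0 -> roots r_1 = 1, r_2 = -3/2.
Take r = r_1 = 1. Let y(x) = x^r sum_{n>=0} a_n x^n with a_0 = 1.
Substitute y = x^r sum a_n x^n and match x^{r+n}. The recurrence is
  D(n) a_n + 3 a_{n-1} = 0,  where D(n) = (r+n)(r+n-1) + (3/2)(r+n) + (-3/2).
  a_n = -3 / D(n) * a_{n-1}.
Since the indicial polynomial factors as (r - r_1)(r - r_2), D(n) = (r_1 + n - r_1)(r_1 + n - r_2) = n(n + 5/2).
Evaluating step by step (a_0 = 1):
  n = 1: D(1) = 1(1 + 5/2) = 7/2; numerator = -3(1) = -3; a_1 = (-3)/(7/2) = -6/7
  n = 2: D(2) = 2(2 + 5/2) = 9; numerator = -3(-6/7) = 18/7; a_2 = (18/7)/(9) = 2/7
  n = 3: D(3) = 3(3 + 5/2) = 33/2; numerator = -3(2/7) = -6/7; a_3 = (-6/7)/(33/2) = -4/77

r = 1; a_0 = 1; a_1 = -6/7; a_2 = 2/7; a_3 = -4/77


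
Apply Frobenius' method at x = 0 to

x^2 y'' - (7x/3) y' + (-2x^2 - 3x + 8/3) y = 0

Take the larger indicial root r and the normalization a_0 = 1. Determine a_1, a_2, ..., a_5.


Write in Frobenius form y'' + (p(x)/x) y' + (q(x)/x^2) y = 0:
  p(x) = -7/3,  q(x) = -2x^2 - 3x + 8/3.
Indicial equation: r(r-1) + (-7/3) r + (8/3) = 0 -> roots r_1 = 2, r_2 = 4/3.
Take r = r_1 = 2. Let y(x) = x^r sum_{n>=0} a_n x^n with a_0 = 1.
Substitute y = x^r sum a_n x^n and match x^{r+n}. The recurrence is
  D(n) a_n - 3 a_{n-1} - 2 a_{n-2} = 0,  where D(n) = (r+n)(r+n-1) + (-7/3)(r+n) + (8/3).
  a_n = [3 a_{n-1} + 2 a_{n-2}] / D(n).
Since the indicial polynomial factors as (r - r_1)(r - r_2), D(n) = (r_1 + n - r_1)(r_1 + n - r_2) = n(n + 2/3).
Evaluating step by step (a_0 = 1):
  n = 1: D(1) = 1(1 + 2/3) = 5/3; numerator = 3(1) = 3; a_1 = (3)/(5/3) = 9/5
  n = 2: D(2) = 2(2 + 2/3) = 16/3; numerator = 3(9/5) + 2(1) = 37/5; a_2 = (37/5)/(16/3) = 111/80
  n = 3: D(3) = 3(3 + 2/3) = 11; numerator = 3(111/80) + 2(9/5) = 621/80; a_3 = (621/80)/(11) = 621/880
  n = 4: D(4) = 4(4 + 2/3) = 56/3; numerator = 3(621/880) + 2(111/80) = 861/176; a_4 = (861/176)/(56/3) = 369/1408
  n = 5: D(5) = 5(5 + 2/3) = 85/3; numerator = 3(369/1408) + 2(621/880) = 15471/7040; a_5 = (15471/7040)/(85/3) = 46413/598400

r = 2; a_0 = 1; a_1 = 9/5; a_2 = 111/80; a_3 = 621/880; a_4 = 369/1408; a_5 = 46413/598400


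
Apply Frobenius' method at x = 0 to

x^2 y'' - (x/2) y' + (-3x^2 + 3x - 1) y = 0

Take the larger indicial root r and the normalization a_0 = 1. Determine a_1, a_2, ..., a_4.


Write in Frobenius form y'' + (p(x)/x) y' + (q(x)/x^2) y = 0:
  p(x) = -1/2,  q(x) = -3x^2 + 3x - 1.
Indicial equation: r(r-1) + (-1/2) r + (-1) = 0 -> roots r_1 = 2, r_2 = -1/2.
Take r = r_1 = 2. Let y(x) = x^r sum_{n>=0} a_n x^n with a_0 = 1.
Substitute y = x^r sum a_n x^n and match x^{r+n}. The recurrence is
  D(n) a_n + 3 a_{n-1} - 3 a_{n-2} = 0,  where D(n) = (r+n)(r+n-1) + (-1/2)(r+n) + (-1).
  a_n = [-3 a_{n-1} + 3 a_{n-2}] / D(n).
Since the indicial polynomial factors as (r - r_1)(r - r_2), D(n) = (r_1 + n - r_1)(r_1 + n - r_2) = n(n + 5/2).
Evaluating step by step (a_0 = 1):
  n = 1: D(1) = 1(1 + 5/2) = 7/2; numerator = -3(1) = -3; a_1 = (-3)/(7/2) = -6/7
  n = 2: D(2) = 2(2 + 5/2) = 9; numerator = -3(-6/7) + 3(1) = 39/7; a_2 = (39/7)/(9) = 13/21
  n = 3: D(3) = 3(3 + 5/2) = 33/2; numerator = -3(13/21) + 3(-6/7) = -31/7; a_3 = (-31/7)/(33/2) = -62/231
  n = 4: D(4) = 4(4 + 5/2) = 26; numerator = -3(-62/231) + 3(13/21) = 205/77; a_4 = (205/77)/(26) = 205/2002

r = 2; a_0 = 1; a_1 = -6/7; a_2 = 13/21; a_3 = -62/231; a_4 = 205/2002


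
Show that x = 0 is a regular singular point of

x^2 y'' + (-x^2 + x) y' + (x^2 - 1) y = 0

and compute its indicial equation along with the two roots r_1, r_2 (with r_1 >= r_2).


Divide by x^2 to reach normal form y'' + P_1(x) y' + P_2(x) y = 0 with P_1(x) = -1 + 1/x and P_2(x) = 1 - 1/x^2.
x = 0 is a singular point because the y'-coefficient -1 + 1/x has a pole at x = 0 and the y-coefficient 1 - 1/x^2 has a pole at x = 0.
It is a regular singular point because x P_1(x) = p(x) = 1 - x and x^2 P_2(x) = q(x) = x^2 - 1 are polynomials, hence analytic at x = 0.
p(0) = 1,  q(0) = -1.
Indicial equation: r(r-1) + p(0) r + q(0) = 0, i.e. r^2 + (p(0) - 1) r + q(0) = 0, i.e. r^2 - 1 = 0.
Discriminant: (0)^2 - 4(-1) = 4, so r = (0 ± 2)/2.
Solving: r_1 = 1, r_2 = -1.

indicial: r^2 - 1 = 0; roots r_1 = 1, r_2 = -1


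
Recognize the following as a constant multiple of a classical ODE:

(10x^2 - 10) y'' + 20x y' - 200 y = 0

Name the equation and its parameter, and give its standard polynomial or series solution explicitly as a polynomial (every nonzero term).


All three coefficients share the factor -10; dividing through by -10 gives  (1 - x^2) y'' - 2x y' + 20 y = 0.
This matches the Legendre equation (1 - x^2) y'' - 2x y' + n(n+1) y = 0 (note the -2x y' term) with n(n+1) = 20, so n = 4; the polynomial solution is P_4(x).
With y = sum_k a_k x^k, matching x^k gives (k+2)(k+1) a_{k+2} = [k(k+1) - n(n+1)] a_k = (k - 4)(k + 5) a_k. The right side vanishes at k = 4, so the series with the parity of 4 terminates at degree 4.
Standard normalization (P_n(1) = 1): leading coefficient (2n)!/(2^n (n!)^2) = 40320/(16*576) = 35/8, so a_4 = 35/8. Work downward with a_k = (k+1)(k+2) a_{k+2} / ((k - 4)(k + 5)):
  a_2 = (3)(4)(35/8) / ((2 - 4)(2 + 5)) = (105/2)/(-14) = -15/4
  a_0 = (1)(2)(-15/4) / ((0 - 4)(0 + 5)) = (-15/2)/(-20) = 3/8
Hence P_4(x) = 35 x^4/8 - 15 x^2/4 + 3/8.

P_4(x); series = 35 x^4/8 - 15 x^2/4 + 3/8


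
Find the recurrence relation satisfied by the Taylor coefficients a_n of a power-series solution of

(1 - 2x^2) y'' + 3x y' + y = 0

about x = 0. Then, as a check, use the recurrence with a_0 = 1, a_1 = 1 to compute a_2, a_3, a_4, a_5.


Substitute y = sum_n a_n x^n.
(1 - 2 x^2) y'' contributes (n+2)(n+1) a_{n+2} - 2 n(n-1) a_n at x^n.
3 x y'(x) contributes 3 n a_n at x^n.
y(x) contributes 1 a_n at x^n.
Matching x^n: (n+2)(n+1) a_{n+2} + (-2 n(n-1) + 3 n + 1) a_n = 0.
Thus a_{n+2} = (2 n(n-1) - 3 n - 1) / ((n+1)(n+2)) * a_n.

Check with a_0 = 1, a_1 = 1 (apply the recurrence for n = 0, 1, 2, 3): a_0 = 1, a_1 = 1, a_2 = -1/2, a_3 = -2/3, a_4 = 1/8, a_5 = -1/15.

a_(n+2) = (2 n(n-1) - 3 n - 1) / ((n+1)(n+2)) * a_n; check: a_0 = 1, a_1 = 1, a_2 = -1/2, a_3 = -2/3, a_4 = 1/8, a_5 = -1/15


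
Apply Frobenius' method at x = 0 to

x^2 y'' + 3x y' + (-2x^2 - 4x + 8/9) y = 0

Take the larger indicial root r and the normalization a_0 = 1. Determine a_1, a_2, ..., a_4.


Write in Frobenius form y'' + (p(x)/x) y' + (q(x)/x^2) y = 0:
  p(x) = 3,  q(x) = -2x^2 - 4x + 8/9.
Indicial equation: r(r-1) + (3) r + (8/9) = 0 -> roots r_1 = -2/3, r_2 = -4/3.
Take r = r_1 = -2/3. Let y(x) = x^r sum_{n>=0} a_n x^n with a_0 = 1.
Substitute y = x^r sum a_n x^n and match x^{r+n}. The recurrence is
  D(n) a_n - 4 a_{n-1} - 2 a_{n-2} = 0,  where D(n) = (r+n)(r+n-1) + (3)(r+n) + (8/9).
  a_n = [4 a_{n-1} + 2 a_{n-2}] / D(n).
Since the indicial polynomial factors as (r - r_1)(r - r_2), D(n) = (r_1 + n - r_1)(r_1 + n - r_2) = n(n + 2/3).
Evaluating step by step (a_0 = 1):
  n = 1: D(1) = 1(1 + 2/3) = 5/3; numerator = 4(1) = 4; a_1 = (4)/(5/3) = 12/5
  n = 2: D(2) = 2(2 + 2/3) = 16/3; numerator = 4(12/5) + 2(1) = 58/5; a_2 = (58/5)/(16/3) = 87/40
  n = 3: D(3) = 3(3 + 2/3) = 11; numerator = 4(87/40) + 2(12/5) = 27/2; a_3 = (27/2)/(11) = 27/22
  n = 4: D(4) = 4(4 + 2/3) = 56/3; numerator = 4(27/22) + 2(87/40) = 2037/220; a_4 = (2037/220)/(56/3) = 873/1760

r = -2/3; a_0 = 1; a_1 = 12/5; a_2 = 87/40; a_3 = 27/22; a_4 = 873/1760


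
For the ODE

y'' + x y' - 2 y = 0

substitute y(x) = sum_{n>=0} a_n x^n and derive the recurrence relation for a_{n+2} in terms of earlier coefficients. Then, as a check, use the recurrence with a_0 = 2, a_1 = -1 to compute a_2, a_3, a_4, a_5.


Substitute y = sum_n a_n x^n.
y''(x) has coefficient (n+2)(n+1) a_{n+2} at x^n;
x y'(x) has coefficient n a_n at x^n (shift);
-2 y(x) has coefficient -2 a_n at x^n.
Matching x^n: (n+2)(n+1) a_{n+2} + (n - 2) a_n = 0.
Thus a_{n+2} = (-n + 2) / ((n+1)(n+2)) * a_n.

Check with a_0 = 2, a_1 = -1 (apply the recurrence for n = 0, 1, 2, 3): a_0 = 2, a_1 = -1, a_2 = 2, a_3 = -1/6, a_4 = 0, a_5 = 1/120.

a_(n+2) = (-n + 2) / ((n+1)(n+2)) * a_n; check: a_0 = 2, a_1 = -1, a_2 = 2, a_3 = -1/6, a_4 = 0, a_5 = 1/120


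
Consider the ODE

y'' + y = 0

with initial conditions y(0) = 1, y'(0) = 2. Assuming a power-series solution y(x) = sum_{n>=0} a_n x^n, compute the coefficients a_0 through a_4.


Ansatz: y(x) = sum_{n>=0} a_n x^n, so y'(x) = sum_{n>=1} n a_n x^(n-1) and y''(x) = sum_{n>=2} n(n-1) a_n x^(n-2).
Substitute into P(x) y'' + Q(x) y' + R(x) y = 0 with P(x) = 1, Q(x) = 0, R(x) = 1, and match powers of x.
Initial conditions: a_0 = 1, a_1 = 2.
Setting the coefficient of each power of x to zero and solving order by order (substituting the coefficients already found):
  x^0: 2 a_2 + a_0 = 0  ->  2 a_2 = -a_0 = -1  ->  a_2 = -1/2
  x^1: 6 a_3 + a_1 = 0  ->  6 a_3 = -a_1 = -2  ->  a_3 = -1/3
  x^2: 12 a_4 + a_2 = 0  ->  12 a_4 = -a_2 = 1/2  ->  a_4 = 1/24
Truncated series: y(x) = 1 + 2 x - (1/2) x^2 - (1/3) x^3 + (1/24) x^4 + O(x^5).

a_0 = 1; a_1 = 2; a_2 = -1/2; a_3 = -1/3; a_4 = 1/24


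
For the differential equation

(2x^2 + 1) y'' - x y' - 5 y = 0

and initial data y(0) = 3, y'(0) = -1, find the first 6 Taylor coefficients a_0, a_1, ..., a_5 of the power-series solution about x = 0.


Ansatz: y(x) = sum_{n>=0} a_n x^n, so y'(x) = sum_{n>=1} n a_n x^(n-1) and y''(x) = sum_{n>=2} n(n-1) a_n x^(n-2).
Substitute into P(x) y'' + Q(x) y' + R(x) y = 0 with P(x) = 2x^2 + 1, Q(x) = -x, R(x) = -5, and match powers of x.
Initial conditions: a_0 = 3, a_1 = -1.
Setting the coefficient of each power of x to zero and solving order by order (substituting the coefficients already found):
  x^0: 2 a_2 - 5 a_0 = 0  ->  2 a_2 = 5 a_0 = 15  ->  a_2 = 15/2
  x^1: 6 a_3 - 6 a_1 = 0  ->  6 a_3 = 6 a_1 = -6  ->  a_3 = -1
  x^2: 12 a_4 - 3 a_2 = 0  ->  12 a_4 = 3 a_2 = 45/2  ->  a_4 = 15/8
  x^3: 20 a_5 + 4 a_3 = 0  ->  20 a_5 = -4 a_3 = 4  ->  a_5 = 1/5
Truncated series: y(x) = 3 - x + (15/2) x^2 - x^3 + (15/8) x^4 + (1/5) x^5 + O(x^6).

a_0 = 3; a_1 = -1; a_2 = 15/2; a_3 = -1; a_4 = 15/8; a_5 = 1/5


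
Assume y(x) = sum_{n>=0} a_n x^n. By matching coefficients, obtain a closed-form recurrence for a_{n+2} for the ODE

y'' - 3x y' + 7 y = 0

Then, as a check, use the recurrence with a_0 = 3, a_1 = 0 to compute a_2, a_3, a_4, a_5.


Substitute y = sum_n a_n x^n.
y''(x) has coefficient (n+2)(n+1) a_{n+2} at x^n;
-3 x y'(x) has coefficient -3 n a_n at x^n (shift);
7 y(x) has coefficient 7 a_n at x^n.
Matching x^n: (n+2)(n+1) a_{n+2} + (-3n + 7) a_n = 0.
Thus a_{n+2} = (3n - 7) / ((n+1)(n+2)) * a_n.

Check with a_0 = 3, a_1 = 0 (apply the recurrence for n = 0, 1, 2, 3): a_0 = 3, a_1 = 0, a_2 = -21/2, a_3 = 0, a_4 = 7/8, a_5 = 0.

a_(n+2) = (3n - 7) / ((n+1)(n+2)) * a_n; check: a_0 = 3, a_1 = 0, a_2 = -21/2, a_3 = 0, a_4 = 7/8, a_5 = 0


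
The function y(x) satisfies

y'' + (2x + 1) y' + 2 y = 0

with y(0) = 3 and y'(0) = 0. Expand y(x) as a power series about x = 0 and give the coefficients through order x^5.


Ansatz: y(x) = sum_{n>=0} a_n x^n, so y'(x) = sum_{n>=1} n a_n x^(n-1) and y''(x) = sum_{n>=2} n(n-1) a_n x^(n-2).
Substitute into P(x) y'' + Q(x) y' + R(x) y = 0 with P(x) = 1, Q(x) = 2x + 1, R(x) = 2, and match powers of x.
Initial conditions: a_0 = 3, a_1 = 0.
Setting the coefficient of each power of x to zero and solving order by order (substituting the coefficients already found):
  x^0: 2 a_2 + a_1 + 2 a_0 = 0  ->  2 a_2 = -a_1 - 2 a_0 = -6  ->  a_2 = -3
  x^1: 6 a_3 + 2 a_2 + 4 a_1 = 0  ->  6 a_3 = -2 a_2 - 4 a_1 = 6  ->  a_3 = 1
  x^2: 12 a_4 + 3 a_3 + 6 a_2 = 0  ->  12 a_4 = -3 a_3 - 6 a_2 = 15  ->  a_4 = 5/4
  x^3: 20 a_5 + 4 a_4 + 8 a_3 = 0  ->  20 a_5 = -4 a_4 - 8 a_3 = -13  ->  a_5 = -13/20
Truncated series: y(x) = 3 - 3 x^2 + x^3 + (5/4) x^4 - (13/20) x^5 + O(x^6).

a_0 = 3; a_1 = 0; a_2 = -3; a_3 = 1; a_4 = 5/4; a_5 = -13/20


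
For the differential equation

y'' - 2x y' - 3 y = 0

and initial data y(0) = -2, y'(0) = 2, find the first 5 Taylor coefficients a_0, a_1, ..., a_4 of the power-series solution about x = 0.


Ansatz: y(x) = sum_{n>=0} a_n x^n, so y'(x) = sum_{n>=1} n a_n x^(n-1) and y''(x) = sum_{n>=2} n(n-1) a_n x^(n-2).
Substitute into P(x) y'' + Q(x) y' + R(x) y = 0 with P(x) = 1, Q(x) = -2x, R(x) = -3, and match powers of x.
Initial conditions: a_0 = -2, a_1 = 2.
Setting the coefficient of each power of x to zero and solving order by order (substituting the coefficients already found):
  x^0: 2 a_2 - 3 a_0 = 0  ->  2 a_2 = 3 a_0 = -6  ->  a_2 = -3
  x^1: 6 a_3 - 5 a_1 = 0  ->  6 a_3 = 5 a_1 = 10  ->  a_3 = 5/3
  x^2: 12 a_4 - 7 a_2 = 0  ->  12 a_4 = 7 a_2 = -21  ->  a_4 = -7/4
Truncated series: y(x) = -2 + 2 x - 3 x^2 + (5/3) x^3 - (7/4) x^4 + O(x^5).

a_0 = -2; a_1 = 2; a_2 = -3; a_3 = 5/3; a_4 = -7/4


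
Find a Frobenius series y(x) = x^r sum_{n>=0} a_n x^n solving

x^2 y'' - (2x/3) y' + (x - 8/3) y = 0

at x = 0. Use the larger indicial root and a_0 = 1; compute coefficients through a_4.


Write in Frobenius form y'' + (p(x)/x) y' + (q(x)/x^2) y = 0:
  p(x) = -2/3,  q(x) = x - 8/3.
Indicial equation: r(r-1) + (-2/3) r + (-8/3) = 0 -> roots r_1 = 8/3, r_2 = -1.
Take r = r_1 = 8/3. Let y(x) = x^r sum_{n>=0} a_n x^n with a_0 = 1.
Substitute y = x^r sum a_n x^n and match x^{r+n}. The recurrence is
  D(n) a_n + 1 a_{n-1} = 0,  where D(n) = (r+n)(r+n-1) + (-2/3)(r+n) + (-8/3).
  a_n = -1 / D(n) * a_{n-1}.
Since the indicial polynomial factors as (r - r_1)(r - r_2), D(n) = (r_1 + n - r_1)(r_1 + n - r_2) = n(n + 11/3).
Evaluating step by step (a_0 = 1):
  n = 1: D(1) = 1(1 + 11/3) = 14/3; numerator = -1(1) = -1; a_1 = (-1)/(14/3) = -3/14
  n = 2: D(2) = 2(2 + 11/3) = 34/3; numerator = -1(-3/14) = 3/14; a_2 = (3/14)/(34/3) = 9/476
  n = 3: D(3) = 3(3 + 11/3) = 20; numerator = -1(9/476) = -9/476; a_3 = (-9/476)/(20) = -9/9520
  n = 4: D(4) = 4(4 + 11/3) = 92/3; numerator = -1(-9/9520) = 9/9520; a_4 = (9/9520)/(92/3) = 27/875840

r = 8/3; a_0 = 1; a_1 = -3/14; a_2 = 9/476; a_3 = -9/9520; a_4 = 27/875840


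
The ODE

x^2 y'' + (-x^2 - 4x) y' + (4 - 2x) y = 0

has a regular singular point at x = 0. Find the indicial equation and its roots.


Divide by x^2 to reach normal form y'' + P_1(x) y' + P_2(x) y = 0 with P_1(x) = -1 - 4/x and P_2(x) = -2/x + 4/x^2.
x = 0 is a singular point because the y'-coefficient -1 - 4/x has a pole at x = 0 and the y-coefficient -2/x + 4/x^2 has a pole at x = 0.
It is a regular singular point because x P_1(x) = p(x) = -x - 4 and x^2 P_2(x) = q(x) = 4 - 2x are polynomials, hence analytic at x = 0.
p(0) = -4,  q(0) = 4.
Indicial equation: r(r-1) + p(0) r + q(0) = 0, i.e. r^2 + (p(0) - 1) r + q(0) = 0, i.e. r^2 - 5 r + 4 = 0.
Discriminant: (-5)^2 - 4(4) = 9, so r = (5 ± 3)/2.
Solving: r_1 = 4, r_2 = 1.

indicial: r^2 - 5 r + 4 = 0; roots r_1 = 4, r_2 = 1


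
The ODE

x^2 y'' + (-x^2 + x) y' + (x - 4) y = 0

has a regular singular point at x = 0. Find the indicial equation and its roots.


Divide by x^2 to reach normal form y'' + P_1(x) y' + P_2(x) y = 0 with P_1(x) = -1 + 1/x and P_2(x) = 1/x - 4/x^2.
x = 0 is a singular point because the y'-coefficient -1 + 1/x has a pole at x = 0 and the y-coefficient 1/x - 4/x^2 has a pole at x = 0.
It is a regular singular point because x P_1(x) = p(x) = 1 - x and x^2 P_2(x) = q(x) = x - 4 are polynomials, hence analytic at x = 0.
p(0) = 1,  q(0) = -4.
Indicial equation: r(r-1) + p(0) r + q(0) = 0, i.e. r^2 + (p(0) - 1) r + q(0) = 0, i.e. r^2 - 4 = 0.
Discriminant: (0)^2 - 4(-4) = 16, so r = (0 ± 4)/2.
Solving: r_1 = 2, r_2 = -2.

indicial: r^2 - 4 = 0; roots r_1 = 2, r_2 = -2


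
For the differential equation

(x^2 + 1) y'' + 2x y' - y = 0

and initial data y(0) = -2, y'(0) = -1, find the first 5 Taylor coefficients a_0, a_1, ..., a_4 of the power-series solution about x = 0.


Ansatz: y(x) = sum_{n>=0} a_n x^n, so y'(x) = sum_{n>=1} n a_n x^(n-1) and y''(x) = sum_{n>=2} n(n-1) a_n x^(n-2).
Substitute into P(x) y'' + Q(x) y' + R(x) y = 0 with P(x) = x^2 + 1, Q(x) = 2x, R(x) = -1, and match powers of x.
Initial conditions: a_0 = -2, a_1 = -1.
Setting the coefficient of each power of x to zero and solving order by order (substituting the coefficients already found):
  x^0: 2 a_2 - a_0 = 0  ->  2 a_2 = a_0 = -2  ->  a_2 = -1
  x^1: 6 a_3 + a_1 = 0  ->  6 a_3 = -a_1 = 1  ->  a_3 = 1/6
  x^2: 12 a_4 + 5 a_2 = 0  ->  12 a_4 = -5 a_2 = 5  ->  a_4 = 5/12
Truncated series: y(x) = -2 - x - x^2 + (1/6) x^3 + (5/12) x^4 + O(x^5).

a_0 = -2; a_1 = -1; a_2 = -1; a_3 = 1/6; a_4 = 5/12


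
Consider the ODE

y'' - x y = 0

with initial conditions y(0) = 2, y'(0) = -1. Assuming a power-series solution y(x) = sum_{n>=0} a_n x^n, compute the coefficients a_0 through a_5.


Ansatz: y(x) = sum_{n>=0} a_n x^n, so y'(x) = sum_{n>=1} n a_n x^(n-1) and y''(x) = sum_{n>=2} n(n-1) a_n x^(n-2).
Substitute into P(x) y'' + Q(x) y' + R(x) y = 0 with P(x) = 1, Q(x) = 0, R(x) = -x, and match powers of x.
Initial conditions: a_0 = 2, a_1 = -1.
Setting the coefficient of each power of x to zero and solving order by order (substituting the coefficients already found):
  x^0: 2 a_2 = 0  ->  a_2 = 0
  x^1: 6 a_3 - a_0 = 0  ->  6 a_3 = a_0 = 2  ->  a_3 = 1/3
  x^2: 12 a_4 - a_1 = 0  ->  12 a_4 = a_1 = -1  ->  a_4 = -1/12
  x^3: 20 a_5 - a_2 = 0  ->  20 a_5 = a_2 = 0  ->  a_5 = 0
Truncated series: y(x) = 2 - x + (1/3) x^3 - (1/12) x^4 + O(x^6).

a_0 = 2; a_1 = -1; a_2 = 0; a_3 = 1/3; a_4 = -1/12; a_5 = 0


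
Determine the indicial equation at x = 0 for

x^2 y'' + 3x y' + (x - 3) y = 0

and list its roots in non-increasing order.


Divide by x^2 to reach normal form y'' + P_1(x) y' + P_2(x) y = 0 with P_1(x) = 3/x and P_2(x) = 1/x - 3/x^2.
x = 0 is a singular point because the y'-coefficient 3/x has a pole at x = 0 and the y-coefficient 1/x - 3/x^2 has a pole at x = 0.
It is a regular singular point because x P_1(x) = p(x) = 3 and x^2 P_2(x) = q(x) = x - 3 are polynomials, hence analytic at x = 0.
p(0) = 3,  q(0) = -3.
Indicial equation: r(r-1) + p(0) r + q(0) = 0, i.e. r^2 + (p(0) - 1) r + q(0) = 0, i.e. r^2 + 2 r - 3 = 0.
Discriminant: (2)^2 - 4(-3) = 16, so r = (-2 ± 4)/2.
Solving: r_1 = 1, r_2 = -3.

indicial: r^2 + 2 r - 3 = 0; roots r_1 = 1, r_2 = -3


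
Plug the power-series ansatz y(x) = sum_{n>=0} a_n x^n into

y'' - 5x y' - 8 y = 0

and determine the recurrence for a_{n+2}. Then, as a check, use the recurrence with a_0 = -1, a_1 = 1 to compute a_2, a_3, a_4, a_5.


Substitute y = sum_n a_n x^n.
y''(x) has coefficient (n+2)(n+1) a_{n+2} at x^n;
-5 x y'(x) has coefficient -5 n a_n at x^n (shift);
-8 y(x) has coefficient -8 a_n at x^n.
Matching x^n: (n+2)(n+1) a_{n+2} + (-5n - 8) a_n = 0.
Thus a_{n+2} = (5n + 8) / ((n+1)(n+2)) * a_n.

Check with a_0 = -1, a_1 = 1 (apply the recurrence for n = 0, 1, 2, 3): a_0 = -1, a_1 = 1, a_2 = -4, a_3 = 13/6, a_4 = -6, a_5 = 299/120.

a_(n+2) = (5n + 8) / ((n+1)(n+2)) * a_n; check: a_0 = -1, a_1 = 1, a_2 = -4, a_3 = 13/6, a_4 = -6, a_5 = 299/120


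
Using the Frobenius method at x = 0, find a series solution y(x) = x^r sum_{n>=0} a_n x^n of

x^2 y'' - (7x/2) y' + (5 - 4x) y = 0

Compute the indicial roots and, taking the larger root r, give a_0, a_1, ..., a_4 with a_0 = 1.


Write in Frobenius form y'' + (p(x)/x) y' + (q(x)/x^2) y = 0:
  p(x) = -7/2,  q(x) = 5 - 4x.
Indicial equation: r(r-1) + (-7/2) r + (5) = 0 -> roots r_1 = 5/2, r_2 = 2.
Take r = r_1 = 5/2. Let y(x) = x^r sum_{n>=0} a_n x^n with a_0 = 1.
Substitute y = x^r sum a_n x^n and match x^{r+n}. The recurrence is
  D(n) a_n - 4 a_{n-1} = 0,  where D(n) = (r+n)(r+n-1) + (-7/2)(r+n) + (5).
  a_n = 4 / D(n) * a_{n-1}.
Since the indicial polynomial factors as (r - r_1)(r - r_2), D(n) = (r_1 + n - r_1)(r_1 + n - r_2) = n(n + 1/2).
Evaluating step by step (a_0 = 1):
  n = 1: D(1) = 1(1 + 1/2) = 3/2; numerator = 4(1) = 4; a_1 = (4)/(3/2) = 8/3
  n = 2: D(2) = 2(2 + 1/2) = 5; numerator = 4(8/3) = 32/3; a_2 = (32/3)/(5) = 32/15
  n = 3: D(3) = 3(3 + 1/2) = 21/2; numerator = 4(32/15) = 128/15; a_3 = (128/15)/(21/2) = 256/315
  n = 4: D(4) = 4(4 + 1/2) = 18; numerator = 4(256/315) = 1024/315; a_4 = (1024/315)/(18) = 512/2835

r = 5/2; a_0 = 1; a_1 = 8/3; a_2 = 32/15; a_3 = 256/315; a_4 = 512/2835


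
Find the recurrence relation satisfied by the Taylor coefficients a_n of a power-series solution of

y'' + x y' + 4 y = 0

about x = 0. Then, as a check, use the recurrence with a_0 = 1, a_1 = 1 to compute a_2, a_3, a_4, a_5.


Substitute y = sum_n a_n x^n.
y''(x) has coefficient (n+2)(n+1) a_{n+2} at x^n;
x y'(x) has coefficient n a_n at x^n (shift);
4 y(x) has coefficient 4 a_n at x^n.
Matching x^n: (n+2)(n+1) a_{n+2} + (n + 4) a_n = 0.
Thus a_{n+2} = (-n - 4) / ((n+1)(n+2)) * a_n.

Check with a_0 = 1, a_1 = 1 (apply the recurrence for n = 0, 1, 2, 3): a_0 = 1, a_1 = 1, a_2 = -2, a_3 = -5/6, a_4 = 1, a_5 = 7/24.

a_(n+2) = (-n - 4) / ((n+1)(n+2)) * a_n; check: a_0 = 1, a_1 = 1, a_2 = -2, a_3 = -5/6, a_4 = 1, a_5 = 7/24


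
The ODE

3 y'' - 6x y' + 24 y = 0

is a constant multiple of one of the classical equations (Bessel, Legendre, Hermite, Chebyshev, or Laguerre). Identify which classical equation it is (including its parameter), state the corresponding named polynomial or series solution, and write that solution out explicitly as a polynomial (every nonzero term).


All three coefficients share the factor 3; dividing through by 3 gives  y'' - 2x y' + 8 y = 0.
This matches the Hermite equation y'' - 2x y' + 2n y = 0 with 2n = 8, so n = 4; the polynomial solution is H_4(x).
With y = sum_k a_k x^k, matching x^k gives (k+2)(k+1) a_{k+2} = 2(k - n) a_k = 2(k - 4) a_k. The right side vanishes at k = 4, so the series with the parity of 4 terminates at degree 4.
Standard normalization: leading coefficient of H_n is 2^n, so a_4 = 2^4 = 16. Work downward with a_k = (k+1)(k+2) a_{k+2} / (2(k - n)):
  a_2 = (3)(4)(16) / (2(2 - 4)) = 192/(-4) = -48
  a_0 = (1)(2)(-48) / (2(0 - 4)) = -96/(-8) = 12
Hence H_4(x) = 16 x^4 - 48 x^2 + 12.

H_4(x); series = 16 x^4 - 48 x^2 + 12


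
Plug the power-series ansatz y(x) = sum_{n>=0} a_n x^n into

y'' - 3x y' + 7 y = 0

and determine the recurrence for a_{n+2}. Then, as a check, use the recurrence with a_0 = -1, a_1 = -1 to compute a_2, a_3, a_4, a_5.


Substitute y = sum_n a_n x^n.
y''(x) has coefficient (n+2)(n+1) a_{n+2} at x^n;
-3 x y'(x) has coefficient -3 n a_n at x^n (shift);
7 y(x) has coefficient 7 a_n at x^n.
Matching x^n: (n+2)(n+1) a_{n+2} + (-3n + 7) a_n = 0.
Thus a_{n+2} = (3n - 7) / ((n+1)(n+2)) * a_n.

Check with a_0 = -1, a_1 = -1 (apply the recurrence for n = 0, 1, 2, 3): a_0 = -1, a_1 = -1, a_2 = 7/2, a_3 = 2/3, a_4 = -7/24, a_5 = 1/15.

a_(n+2) = (3n - 7) / ((n+1)(n+2)) * a_n; check: a_0 = -1, a_1 = -1, a_2 = 7/2, a_3 = 2/3, a_4 = -7/24, a_5 = 1/15


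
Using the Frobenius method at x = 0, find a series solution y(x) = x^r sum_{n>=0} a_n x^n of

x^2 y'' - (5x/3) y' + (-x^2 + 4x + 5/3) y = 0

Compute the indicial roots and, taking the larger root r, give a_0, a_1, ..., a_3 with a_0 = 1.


Write in Frobenius form y'' + (p(x)/x) y' + (q(x)/x^2) y = 0:
  p(x) = -5/3,  q(x) = -x^2 + 4x + 5/3.
Indicial equation: r(r-1) + (-5/3) r + (5/3) = 0 -> roots r_1 = 5/3, r_2 = 1.
Take r = r_1 = 5/3. Let y(x) = x^r sum_{n>=0} a_n x^n with a_0 = 1.
Substitute y = x^r sum a_n x^n and match x^{r+n}. The recurrence is
  D(n) a_n + 4 a_{n-1} - 1 a_{n-2} = 0,  where D(n) = (r+n)(r+n-1) + (-5/3)(r+n) + (5/3).
  a_n = [-4 a_{n-1} + 1 a_{n-2}] / D(n).
Since the indicial polynomial factors as (r - r_1)(r - r_2), D(n) = (r_1 + n - r_1)(r_1 + n - r_2) = n(n + 2/3).
Evaluating step by step (a_0 = 1):
  n = 1: D(1) = 1(1 + 2/3) = 5/3; numerator = -4(1) = -4; a_1 = (-4)/(5/3) = -12/5
  n = 2: D(2) = 2(2 + 2/3) = 16/3; numerator = -4(-12/5) + 1(1) = 53/5; a_2 = (53/5)/(16/3) = 159/80
  n = 3: D(3) = 3(3 + 2/3) = 11; numerator = -4(159/80) + 1(-12/5) = -207/20; a_3 = (-207/20)/(11) = -207/220

r = 5/3; a_0 = 1; a_1 = -12/5; a_2 = 159/80; a_3 = -207/220


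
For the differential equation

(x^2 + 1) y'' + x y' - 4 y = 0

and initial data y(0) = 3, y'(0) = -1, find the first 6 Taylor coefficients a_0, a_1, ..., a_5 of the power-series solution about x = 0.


Ansatz: y(x) = sum_{n>=0} a_n x^n, so y'(x) = sum_{n>=1} n a_n x^(n-1) and y''(x) = sum_{n>=2} n(n-1) a_n x^(n-2).
Substitute into P(x) y'' + Q(x) y' + R(x) y = 0 with P(x) = x^2 + 1, Q(x) = x, R(x) = -4, and match powers of x.
Initial conditions: a_0 = 3, a_1 = -1.
Setting the coefficient of each power of x to zero and solving order by order (substituting the coefficients already found):
  x^0: 2 a_2 - 4 a_0 = 0  ->  2 a_2 = 4 a_0 = 12  ->  a_2 = 6
  x^1: 6 a_3 - 3 a_1 = 0  ->  6 a_3 = 3 a_1 = -3  ->  a_3 = -1/2
  x^2: 12 a_4 = 0  ->  a_4 = 0
  x^3: 20 a_5 + 5 a_3 = 0  ->  20 a_5 = -5 a_3 = 5/2  ->  a_5 = 1/8
Truncated series: y(x) = 3 - x + 6 x^2 - (1/2) x^3 + (1/8) x^5 + O(x^6).

a_0 = 3; a_1 = -1; a_2 = 6; a_3 = -1/2; a_4 = 0; a_5 = 1/8


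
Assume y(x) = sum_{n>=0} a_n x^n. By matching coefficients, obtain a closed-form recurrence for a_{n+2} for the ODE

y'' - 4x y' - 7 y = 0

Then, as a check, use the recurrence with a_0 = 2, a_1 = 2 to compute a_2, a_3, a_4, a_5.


Substitute y = sum_n a_n x^n.
y''(x) has coefficient (n+2)(n+1) a_{n+2} at x^n;
-4 x y'(x) has coefficient -4 n a_n at x^n (shift);
-7 y(x) has coefficient -7 a_n at x^n.
Matching x^n: (n+2)(n+1) a_{n+2} + (-4n - 7) a_n = 0.
Thus a_{n+2} = (4n + 7) / ((n+1)(n+2)) * a_n.

Check with a_0 = 2, a_1 = 2 (apply the recurrence for n = 0, 1, 2, 3): a_0 = 2, a_1 = 2, a_2 = 7, a_3 = 11/3, a_4 = 35/4, a_5 = 209/60.

a_(n+2) = (4n + 7) / ((n+1)(n+2)) * a_n; check: a_0 = 2, a_1 = 2, a_2 = 7, a_3 = 11/3, a_4 = 35/4, a_5 = 209/60
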